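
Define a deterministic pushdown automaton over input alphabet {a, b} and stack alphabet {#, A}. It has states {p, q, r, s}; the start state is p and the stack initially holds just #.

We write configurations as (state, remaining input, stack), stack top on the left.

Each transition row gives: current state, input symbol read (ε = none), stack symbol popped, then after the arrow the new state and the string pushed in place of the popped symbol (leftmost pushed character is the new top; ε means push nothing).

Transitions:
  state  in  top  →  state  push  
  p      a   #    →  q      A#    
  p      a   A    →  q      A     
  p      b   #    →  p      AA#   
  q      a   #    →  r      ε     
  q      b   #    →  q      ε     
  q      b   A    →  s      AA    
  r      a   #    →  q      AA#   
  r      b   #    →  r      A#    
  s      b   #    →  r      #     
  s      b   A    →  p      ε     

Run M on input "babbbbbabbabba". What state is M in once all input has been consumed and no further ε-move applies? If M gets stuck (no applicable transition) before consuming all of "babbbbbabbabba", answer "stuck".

(p, babbbbbabbabba, #) ⊢ (p, abbbbbabbabba, AA#) ⊢ (q, bbbbbabbabba, AA#) ⊢ (s, bbbbabbabba, AAA#) ⊢ (p, bbbabbabba, AA#)
No transition for (p, b, top A); M blocks with input bbbabbabba remaining.

stuck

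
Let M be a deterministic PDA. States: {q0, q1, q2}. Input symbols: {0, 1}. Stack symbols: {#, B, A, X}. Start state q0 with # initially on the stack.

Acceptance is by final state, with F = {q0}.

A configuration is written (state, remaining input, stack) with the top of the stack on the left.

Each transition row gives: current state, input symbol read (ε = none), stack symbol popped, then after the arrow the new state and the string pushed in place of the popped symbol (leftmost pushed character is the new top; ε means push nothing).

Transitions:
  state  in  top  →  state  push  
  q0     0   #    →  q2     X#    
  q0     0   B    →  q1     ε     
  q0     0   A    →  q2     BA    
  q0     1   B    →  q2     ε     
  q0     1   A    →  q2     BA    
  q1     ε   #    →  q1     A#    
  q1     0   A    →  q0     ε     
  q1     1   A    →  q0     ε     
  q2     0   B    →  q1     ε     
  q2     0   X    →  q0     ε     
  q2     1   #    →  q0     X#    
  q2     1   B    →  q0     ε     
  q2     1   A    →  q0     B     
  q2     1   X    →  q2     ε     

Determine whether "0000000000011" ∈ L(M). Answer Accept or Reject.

Accept

(q0, 0000000000011, #)
  read 0, top #: go to q2, push X# → (q2, 000000000011, X#)
  read 0, top X: go to q0, push ε → (q0, 00000000011, #)
  read 0, top #: go to q2, push X# → (q2, 0000000011, X#)
  read 0, top X: go to q0, push ε → (q0, 000000011, #)
  read 0, top #: go to q2, push X# → (q2, 00000011, X#)
  read 0, top X: go to q0, push ε → (q0, 0000011, #)
  read 0, top #: go to q2, push X# → (q2, 000011, X#)
  read 0, top X: go to q0, push ε → (q0, 00011, #)
  read 0, top #: go to q2, push X# → (q2, 0011, X#)
  read 0, top X: go to q0, push ε → (q0, 011, #)
  read 0, top #: go to q2, push X# → (q2, 11, X#)
  read 1, top X: go to q2, push ε → (q2, 1, #)
  read 1, top #: go to q0, push X# → (q0, ε, X#)
All input consumed; state q0 ∈ F.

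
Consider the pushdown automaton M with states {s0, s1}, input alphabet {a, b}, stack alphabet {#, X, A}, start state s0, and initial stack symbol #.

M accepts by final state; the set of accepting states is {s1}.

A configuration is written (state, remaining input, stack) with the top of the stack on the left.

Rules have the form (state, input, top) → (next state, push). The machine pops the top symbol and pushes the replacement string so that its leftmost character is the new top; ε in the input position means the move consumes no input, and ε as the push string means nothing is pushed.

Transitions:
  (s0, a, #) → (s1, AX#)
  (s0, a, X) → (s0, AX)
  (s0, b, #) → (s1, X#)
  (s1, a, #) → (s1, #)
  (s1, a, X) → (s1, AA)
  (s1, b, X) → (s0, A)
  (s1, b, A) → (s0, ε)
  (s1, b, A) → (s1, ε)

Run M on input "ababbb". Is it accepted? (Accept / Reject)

Accept

One accepting computation: (s0, ababbb, #) ⊢ (s1, babbb, AX#) ⊢ (s1, abbb, X#) ⊢ (s1, bbb, AA#) ⊢ (s1, bb, A#) ⊢ (s0, b, #) ⊢ (s1, ε, X#)
All input consumed and state s1 ∈ F.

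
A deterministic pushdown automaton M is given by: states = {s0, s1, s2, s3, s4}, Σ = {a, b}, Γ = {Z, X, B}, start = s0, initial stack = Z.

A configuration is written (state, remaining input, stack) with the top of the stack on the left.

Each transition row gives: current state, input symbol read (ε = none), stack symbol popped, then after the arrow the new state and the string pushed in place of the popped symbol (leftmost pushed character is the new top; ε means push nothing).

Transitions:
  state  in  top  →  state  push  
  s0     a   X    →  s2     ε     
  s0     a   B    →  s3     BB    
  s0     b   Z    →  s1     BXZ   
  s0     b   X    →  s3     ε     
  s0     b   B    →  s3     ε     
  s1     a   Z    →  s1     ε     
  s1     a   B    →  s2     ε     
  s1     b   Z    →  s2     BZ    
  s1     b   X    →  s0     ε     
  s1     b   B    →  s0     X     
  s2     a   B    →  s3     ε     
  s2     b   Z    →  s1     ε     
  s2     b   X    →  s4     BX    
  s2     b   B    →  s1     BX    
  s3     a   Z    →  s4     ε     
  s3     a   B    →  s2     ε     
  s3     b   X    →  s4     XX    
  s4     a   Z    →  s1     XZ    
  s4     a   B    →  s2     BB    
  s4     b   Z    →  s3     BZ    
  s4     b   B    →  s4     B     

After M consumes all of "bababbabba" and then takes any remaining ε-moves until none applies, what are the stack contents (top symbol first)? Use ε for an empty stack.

BBXBXZ

(s0, bababbabba, Z)
  read b, top Z: go to s1, push BXZ → (s1, ababbabba, BXZ)
  read a, top B: go to s2, push ε → (s2, babbabba, XZ)
  read b, top X: go to s4, push BX → (s4, abbabba, BXZ)
  read a, top B: go to s2, push BB → (s2, bbabba, BBXZ)
  read b, top B: go to s1, push BX → (s1, babba, BXBXZ)
  read b, top B: go to s0, push X → (s0, abba, XXBXZ)
  read a, top X: go to s2, push ε → (s2, bba, XBXZ)
  read b, top X: go to s4, push BX → (s4, ba, BXBXZ)
  read b, top B: go to s4, push B → (s4, a, BXBXZ)
  read a, top B: go to s2, push BB → (s2, ε, BBXBXZ)
All input consumed in state s2 with stack BBXBXZ.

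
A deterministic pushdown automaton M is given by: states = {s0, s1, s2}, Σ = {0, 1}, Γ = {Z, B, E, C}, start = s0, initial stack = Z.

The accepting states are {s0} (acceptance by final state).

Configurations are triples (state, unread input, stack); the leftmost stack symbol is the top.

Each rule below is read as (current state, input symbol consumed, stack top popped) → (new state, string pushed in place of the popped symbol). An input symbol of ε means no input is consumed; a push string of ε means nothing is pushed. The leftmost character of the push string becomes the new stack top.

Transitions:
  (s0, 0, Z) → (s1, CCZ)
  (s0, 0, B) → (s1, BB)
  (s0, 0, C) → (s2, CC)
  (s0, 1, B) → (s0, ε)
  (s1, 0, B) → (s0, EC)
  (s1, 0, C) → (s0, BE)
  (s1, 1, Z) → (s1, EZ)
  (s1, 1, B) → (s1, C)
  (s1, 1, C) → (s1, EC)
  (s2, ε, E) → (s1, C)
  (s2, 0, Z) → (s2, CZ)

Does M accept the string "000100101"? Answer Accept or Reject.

Accept

(s0, 000100101, Z)
  read 0, top Z: go to s1, push CCZ → (s1, 00100101, CCZ)
  read 0, top C: go to s0, push BE → (s0, 0100101, BECZ)
  read 0, top B: go to s1, push BB → (s1, 100101, BBECZ)
  read 1, top B: go to s1, push C → (s1, 00101, CBECZ)
  read 0, top C: go to s0, push BE → (s0, 0101, BEBECZ)
  read 0, top B: go to s1, push BB → (s1, 101, BBEBECZ)
  read 1, top B: go to s1, push C → (s1, 01, CBEBECZ)
  read 0, top C: go to s0, push BE → (s0, 1, BEBEBECZ)
  read 1, top B: go to s0, push ε → (s0, ε, EBEBECZ)
All input consumed; state s0 ∈ F.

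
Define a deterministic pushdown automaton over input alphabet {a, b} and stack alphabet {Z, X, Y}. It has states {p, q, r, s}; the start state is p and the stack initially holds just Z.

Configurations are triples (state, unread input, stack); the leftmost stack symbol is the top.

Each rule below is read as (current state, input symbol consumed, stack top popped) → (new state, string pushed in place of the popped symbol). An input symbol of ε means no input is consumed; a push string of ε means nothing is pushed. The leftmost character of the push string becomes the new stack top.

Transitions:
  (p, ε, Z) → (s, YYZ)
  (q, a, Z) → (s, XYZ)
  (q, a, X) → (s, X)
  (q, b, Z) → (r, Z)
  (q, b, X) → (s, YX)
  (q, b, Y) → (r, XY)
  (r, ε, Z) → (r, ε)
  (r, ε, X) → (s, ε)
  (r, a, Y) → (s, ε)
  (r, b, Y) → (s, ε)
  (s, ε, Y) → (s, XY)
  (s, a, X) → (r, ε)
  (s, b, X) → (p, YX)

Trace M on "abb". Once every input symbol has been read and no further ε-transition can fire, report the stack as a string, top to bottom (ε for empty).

(p, abb, Z) ⊢ (s, abb, YYZ) ⊢ (s, abb, XYYZ) ⊢ (r, bb, YYZ) ⊢ (s, b, YZ) ⊢ (s, b, XYZ) ⊢ (p, ε, YXYZ)
All input consumed in state p with stack YXYZ.

YXYZ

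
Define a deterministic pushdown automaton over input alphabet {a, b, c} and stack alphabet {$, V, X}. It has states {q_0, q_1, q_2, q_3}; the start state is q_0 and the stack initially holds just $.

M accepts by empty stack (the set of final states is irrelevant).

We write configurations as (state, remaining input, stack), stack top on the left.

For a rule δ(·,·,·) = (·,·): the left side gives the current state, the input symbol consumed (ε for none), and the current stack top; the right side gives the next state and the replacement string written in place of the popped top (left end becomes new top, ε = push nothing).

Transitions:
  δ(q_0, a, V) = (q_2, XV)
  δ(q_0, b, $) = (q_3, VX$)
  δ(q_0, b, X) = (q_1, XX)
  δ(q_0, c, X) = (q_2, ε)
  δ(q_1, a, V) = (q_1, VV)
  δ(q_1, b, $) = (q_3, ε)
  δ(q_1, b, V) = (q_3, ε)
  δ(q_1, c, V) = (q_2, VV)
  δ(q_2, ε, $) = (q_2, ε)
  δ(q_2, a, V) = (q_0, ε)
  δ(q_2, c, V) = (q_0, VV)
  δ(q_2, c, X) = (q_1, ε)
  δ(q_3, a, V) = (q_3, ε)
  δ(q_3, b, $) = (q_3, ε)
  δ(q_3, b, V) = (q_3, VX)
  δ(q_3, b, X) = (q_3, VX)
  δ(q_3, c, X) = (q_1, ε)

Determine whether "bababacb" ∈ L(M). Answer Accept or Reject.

Accept

(q_0, bababacb, $)
  read b, top $: go to q_3, push VX$ → (q_3, ababacb, VX$)
  read a, top V: go to q_3, push ε → (q_3, babacb, X$)
  read b, top X: go to q_3, push VX → (q_3, abacb, VX$)
  read a, top V: go to q_3, push ε → (q_3, bacb, X$)
  read b, top X: go to q_3, push VX → (q_3, acb, VX$)
  read a, top V: go to q_3, push ε → (q_3, cb, X$)
  read c, top X: go to q_1, push ε → (q_1, b, $)
  read b, top $: go to q_3, push ε → (q_3, ε, ε)
All input consumed and the stack is empty.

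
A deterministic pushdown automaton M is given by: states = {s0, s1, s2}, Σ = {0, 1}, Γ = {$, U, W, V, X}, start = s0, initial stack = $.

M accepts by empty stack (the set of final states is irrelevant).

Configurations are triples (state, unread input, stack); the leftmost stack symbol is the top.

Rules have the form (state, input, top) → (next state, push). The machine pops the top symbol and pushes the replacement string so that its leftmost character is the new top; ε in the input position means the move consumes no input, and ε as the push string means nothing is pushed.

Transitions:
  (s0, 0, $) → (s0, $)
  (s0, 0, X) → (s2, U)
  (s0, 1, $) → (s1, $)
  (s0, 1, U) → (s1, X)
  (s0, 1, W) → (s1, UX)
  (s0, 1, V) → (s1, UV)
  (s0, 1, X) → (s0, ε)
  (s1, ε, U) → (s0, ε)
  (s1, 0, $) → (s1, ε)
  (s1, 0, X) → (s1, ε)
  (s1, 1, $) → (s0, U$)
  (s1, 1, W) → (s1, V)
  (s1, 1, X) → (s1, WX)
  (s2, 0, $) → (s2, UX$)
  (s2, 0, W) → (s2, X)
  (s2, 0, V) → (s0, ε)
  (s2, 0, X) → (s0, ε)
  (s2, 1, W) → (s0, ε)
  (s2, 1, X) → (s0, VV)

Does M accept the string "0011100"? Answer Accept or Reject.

Accept

(s0, 0011100, $)
  read 0, top $: go to s0, push $ → (s0, 011100, $)
  read 0, top $: go to s0, push $ → (s0, 11100, $)
  read 1, top $: go to s1, push $ → (s1, 1100, $)
  read 1, top $: go to s0, push U$ → (s0, 100, U$)
  read 1, top U: go to s1, push X → (s1, 00, X$)
  read 0, top X: go to s1, push ε → (s1, 0, $)
  read 0, top $: go to s1, push ε → (s1, ε, ε)
All input consumed and the stack is empty.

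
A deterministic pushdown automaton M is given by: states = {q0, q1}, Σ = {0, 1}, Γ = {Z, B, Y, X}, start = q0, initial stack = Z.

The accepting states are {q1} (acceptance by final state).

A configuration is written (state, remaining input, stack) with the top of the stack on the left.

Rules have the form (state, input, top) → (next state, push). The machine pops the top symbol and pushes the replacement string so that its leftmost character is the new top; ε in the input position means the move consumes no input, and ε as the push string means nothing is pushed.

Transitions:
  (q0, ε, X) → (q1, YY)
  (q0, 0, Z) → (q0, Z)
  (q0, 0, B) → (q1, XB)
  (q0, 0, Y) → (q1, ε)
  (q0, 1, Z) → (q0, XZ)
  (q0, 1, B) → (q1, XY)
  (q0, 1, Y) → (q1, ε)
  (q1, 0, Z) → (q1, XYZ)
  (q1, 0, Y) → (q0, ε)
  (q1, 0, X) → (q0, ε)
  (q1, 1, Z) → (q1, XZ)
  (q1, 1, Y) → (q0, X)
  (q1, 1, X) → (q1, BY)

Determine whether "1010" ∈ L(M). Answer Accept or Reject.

(q0, 1010, Z)
  read 1, top Z: go to q0, push XZ → (q0, 010, XZ)
  ε-move, top X: go to q1, push YY → (q1, 010, YYZ)
  read 0, top Y: go to q0, push ε → (q0, 10, YZ)
  read 1, top Y: go to q1, push ε → (q1, 0, Z)
  read 0, top Z: go to q1, push XYZ → (q1, ε, XYZ)
All input consumed; state q1 ∈ F.

Accept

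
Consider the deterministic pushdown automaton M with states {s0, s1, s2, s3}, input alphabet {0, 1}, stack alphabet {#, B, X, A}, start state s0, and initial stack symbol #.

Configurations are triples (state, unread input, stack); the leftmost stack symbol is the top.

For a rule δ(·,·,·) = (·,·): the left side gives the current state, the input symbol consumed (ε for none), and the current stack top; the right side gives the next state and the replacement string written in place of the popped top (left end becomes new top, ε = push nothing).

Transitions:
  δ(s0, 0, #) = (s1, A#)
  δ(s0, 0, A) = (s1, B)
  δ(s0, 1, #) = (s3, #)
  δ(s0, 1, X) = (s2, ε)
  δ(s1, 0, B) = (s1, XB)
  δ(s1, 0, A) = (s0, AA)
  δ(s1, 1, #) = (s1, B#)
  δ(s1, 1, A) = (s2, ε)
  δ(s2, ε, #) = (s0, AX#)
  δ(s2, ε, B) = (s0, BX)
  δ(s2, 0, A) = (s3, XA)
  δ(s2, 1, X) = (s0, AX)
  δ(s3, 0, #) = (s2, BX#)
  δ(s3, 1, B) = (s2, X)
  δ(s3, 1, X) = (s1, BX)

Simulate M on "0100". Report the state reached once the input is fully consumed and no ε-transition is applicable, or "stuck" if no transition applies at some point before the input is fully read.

s1

(s0, 0100, #)
  read 0, top #: go to s1, push A# → (s1, 100, A#)
  read 1, top A: go to s2, push ε → (s2, 00, #)
  ε-move, top #: go to s0, push AX# → (s0, 00, AX#)
  read 0, top A: go to s1, push B → (s1, 0, BX#)
  read 0, top B: go to s1, push XB → (s1, ε, XBX#)
All input consumed; M is in state s1.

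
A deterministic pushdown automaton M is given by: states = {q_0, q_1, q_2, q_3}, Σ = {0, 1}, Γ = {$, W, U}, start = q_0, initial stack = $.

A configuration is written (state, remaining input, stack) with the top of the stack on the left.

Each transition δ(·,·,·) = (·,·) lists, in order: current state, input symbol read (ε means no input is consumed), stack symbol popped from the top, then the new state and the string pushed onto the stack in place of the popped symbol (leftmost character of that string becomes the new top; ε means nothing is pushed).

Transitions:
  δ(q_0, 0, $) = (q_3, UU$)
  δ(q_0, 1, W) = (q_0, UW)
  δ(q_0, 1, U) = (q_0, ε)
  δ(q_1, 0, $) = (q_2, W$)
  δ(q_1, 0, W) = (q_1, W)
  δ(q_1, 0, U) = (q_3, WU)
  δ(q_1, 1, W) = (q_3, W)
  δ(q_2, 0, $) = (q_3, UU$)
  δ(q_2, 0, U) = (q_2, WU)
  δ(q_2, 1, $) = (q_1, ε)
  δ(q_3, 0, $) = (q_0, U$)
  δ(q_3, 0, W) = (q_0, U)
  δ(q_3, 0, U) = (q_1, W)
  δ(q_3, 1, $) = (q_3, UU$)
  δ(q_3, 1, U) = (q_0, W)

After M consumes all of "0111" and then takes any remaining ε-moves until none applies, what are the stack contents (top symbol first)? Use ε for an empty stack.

WU$

(q_0, 0111, $)
  read 0, top $: go to q_3, push UU$ → (q_3, 111, UU$)
  read 1, top U: go to q_0, push W → (q_0, 11, WU$)
  read 1, top W: go to q_0, push UW → (q_0, 1, UWU$)
  read 1, top U: go to q_0, push ε → (q_0, ε, WU$)
All input consumed in state q_0 with stack WU$.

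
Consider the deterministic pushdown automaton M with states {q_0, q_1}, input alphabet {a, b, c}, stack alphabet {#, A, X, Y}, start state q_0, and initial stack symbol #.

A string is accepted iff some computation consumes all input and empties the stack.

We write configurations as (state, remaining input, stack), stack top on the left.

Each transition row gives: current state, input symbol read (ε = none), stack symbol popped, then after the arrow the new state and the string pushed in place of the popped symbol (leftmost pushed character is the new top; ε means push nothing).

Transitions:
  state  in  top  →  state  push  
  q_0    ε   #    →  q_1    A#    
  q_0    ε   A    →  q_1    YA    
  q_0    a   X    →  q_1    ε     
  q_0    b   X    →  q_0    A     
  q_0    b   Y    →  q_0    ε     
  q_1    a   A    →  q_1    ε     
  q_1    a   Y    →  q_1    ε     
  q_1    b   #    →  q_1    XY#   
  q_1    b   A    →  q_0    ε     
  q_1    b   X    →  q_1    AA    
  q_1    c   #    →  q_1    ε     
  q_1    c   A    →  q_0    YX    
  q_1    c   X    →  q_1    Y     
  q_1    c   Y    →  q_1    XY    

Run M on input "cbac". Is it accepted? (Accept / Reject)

(q_0, cbac, #) ⊢ (q_1, cbac, A#) ⊢ (q_0, bac, YX#) ⊢ (q_0, ac, X#) ⊢ (q_1, c, #) ⊢ (q_1, ε, ε)
All input consumed and the stack is empty.

Accept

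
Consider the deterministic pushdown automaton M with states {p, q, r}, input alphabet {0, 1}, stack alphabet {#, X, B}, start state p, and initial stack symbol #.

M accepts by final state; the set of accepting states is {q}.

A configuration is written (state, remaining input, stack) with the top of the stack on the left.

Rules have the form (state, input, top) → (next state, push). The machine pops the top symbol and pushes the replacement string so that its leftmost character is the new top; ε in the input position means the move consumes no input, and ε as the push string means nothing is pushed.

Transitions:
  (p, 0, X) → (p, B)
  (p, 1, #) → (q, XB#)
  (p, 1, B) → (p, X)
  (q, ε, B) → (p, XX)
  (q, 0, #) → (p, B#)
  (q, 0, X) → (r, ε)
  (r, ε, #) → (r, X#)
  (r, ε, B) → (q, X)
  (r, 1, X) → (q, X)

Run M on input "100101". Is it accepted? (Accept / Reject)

(p, 100101, #)
  read 1, top #: go to q, push XB# → (q, 00101, XB#)
  read 0, top X: go to r, push ε → (r, 0101, B#)
  ε-move, top B: go to q, push X → (q, 0101, X#)
  read 0, top X: go to r, push ε → (r, 101, #)
  ε-move, top #: go to r, push X# → (r, 101, X#)
  read 1, top X: go to q, push X → (q, 01, X#)
  read 0, top X: go to r, push ε → (r, 1, #)
  ε-move, top #: go to r, push X# → (r, 1, X#)
  read 1, top X: go to q, push X → (q, ε, X#)
All input consumed; state q ∈ F.

Accept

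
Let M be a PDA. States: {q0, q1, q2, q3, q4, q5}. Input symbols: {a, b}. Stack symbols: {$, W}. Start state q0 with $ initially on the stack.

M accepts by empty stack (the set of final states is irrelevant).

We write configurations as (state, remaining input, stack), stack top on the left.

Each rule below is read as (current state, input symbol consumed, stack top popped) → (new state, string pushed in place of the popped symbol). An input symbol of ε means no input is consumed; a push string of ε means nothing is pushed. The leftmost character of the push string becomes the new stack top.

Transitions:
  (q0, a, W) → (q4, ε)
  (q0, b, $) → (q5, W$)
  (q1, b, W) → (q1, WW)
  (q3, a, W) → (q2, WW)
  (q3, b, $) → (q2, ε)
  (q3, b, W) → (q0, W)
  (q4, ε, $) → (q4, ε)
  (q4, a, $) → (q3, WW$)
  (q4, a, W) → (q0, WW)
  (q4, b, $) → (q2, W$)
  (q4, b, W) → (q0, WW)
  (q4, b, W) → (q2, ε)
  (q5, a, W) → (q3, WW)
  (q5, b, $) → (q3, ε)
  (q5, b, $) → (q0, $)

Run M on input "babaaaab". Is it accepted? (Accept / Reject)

No computation consumes all input and empties the stack.

Reject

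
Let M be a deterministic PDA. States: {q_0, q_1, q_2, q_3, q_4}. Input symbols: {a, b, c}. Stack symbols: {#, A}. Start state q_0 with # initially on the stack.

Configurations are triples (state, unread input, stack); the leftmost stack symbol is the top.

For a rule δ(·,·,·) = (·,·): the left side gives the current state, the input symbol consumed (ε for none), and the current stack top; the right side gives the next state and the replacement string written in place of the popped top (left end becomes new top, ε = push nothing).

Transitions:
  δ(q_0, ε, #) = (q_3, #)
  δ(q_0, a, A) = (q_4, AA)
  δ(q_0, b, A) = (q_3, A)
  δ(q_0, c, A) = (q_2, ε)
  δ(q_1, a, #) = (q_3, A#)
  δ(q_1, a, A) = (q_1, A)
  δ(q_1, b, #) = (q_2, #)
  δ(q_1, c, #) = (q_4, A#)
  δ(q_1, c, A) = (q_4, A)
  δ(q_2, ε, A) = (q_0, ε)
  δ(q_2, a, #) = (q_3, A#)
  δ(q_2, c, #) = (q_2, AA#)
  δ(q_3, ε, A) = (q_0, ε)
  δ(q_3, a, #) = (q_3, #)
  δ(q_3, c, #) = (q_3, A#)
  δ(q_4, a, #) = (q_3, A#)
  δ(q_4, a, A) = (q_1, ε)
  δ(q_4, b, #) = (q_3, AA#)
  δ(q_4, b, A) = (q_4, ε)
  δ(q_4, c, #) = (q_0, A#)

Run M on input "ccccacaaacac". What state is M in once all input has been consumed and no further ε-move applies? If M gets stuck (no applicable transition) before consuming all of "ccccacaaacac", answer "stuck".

(q_0, ccccacaaacac, #) ⊢ (q_3, ccccacaaacac, #) ⊢ (q_3, cccacaaacac, A#) ⊢ (q_0, cccacaaacac, #) ⊢ (q_3, cccacaaacac, #) ⊢ (q_3, ccacaaacac, A#) ⊢ (q_0, ccacaaacac, #) ⊢ (q_3, ccacaaacac, #) ⊢ (q_3, cacaaacac, A#) ⊢ (q_0, cacaaacac, #) ⊢ (q_3, cacaaacac, #) ⊢ (q_3, acaaacac, A#) ⊢ (q_0, acaaacac, #) ⊢ (q_3, acaaacac, #) ⊢ (q_3, caaacac, #) ⊢ (q_3, aaacac, A#) ⊢ (q_0, aaacac, #) ⊢ (q_3, aaacac, #) ⊢ (q_3, aacac, #) ⊢ (q_3, acac, #) ⊢ (q_3, cac, #) ⊢ (q_3, ac, A#) ⊢ (q_0, ac, #) ⊢ (q_3, ac, #) ⊢ (q_3, c, #) ⊢ (q_3, ε, A#) ⊢ (q_0, ε, #) ⊢ (q_3, ε, #)
All input consumed; M is in state q_3.

q_3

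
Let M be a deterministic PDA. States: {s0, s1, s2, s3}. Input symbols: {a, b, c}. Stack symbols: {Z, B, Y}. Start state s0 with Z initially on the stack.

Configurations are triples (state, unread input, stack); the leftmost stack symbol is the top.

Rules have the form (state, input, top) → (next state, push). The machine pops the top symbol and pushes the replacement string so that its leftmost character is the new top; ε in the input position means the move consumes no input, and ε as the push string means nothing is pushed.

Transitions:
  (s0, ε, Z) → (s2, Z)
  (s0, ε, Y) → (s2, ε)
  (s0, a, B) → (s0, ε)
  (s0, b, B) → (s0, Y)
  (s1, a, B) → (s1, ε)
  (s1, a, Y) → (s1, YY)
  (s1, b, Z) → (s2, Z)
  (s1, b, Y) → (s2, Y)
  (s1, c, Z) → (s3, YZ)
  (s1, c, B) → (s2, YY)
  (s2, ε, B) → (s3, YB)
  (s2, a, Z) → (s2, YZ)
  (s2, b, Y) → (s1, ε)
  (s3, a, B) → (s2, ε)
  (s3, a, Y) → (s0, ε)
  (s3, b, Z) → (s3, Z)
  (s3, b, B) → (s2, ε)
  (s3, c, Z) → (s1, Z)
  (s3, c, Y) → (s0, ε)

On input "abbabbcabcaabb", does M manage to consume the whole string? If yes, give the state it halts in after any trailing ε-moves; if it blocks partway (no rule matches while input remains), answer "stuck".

stuck

(s0, abbabbcabcaabb, Z) ⊢ (s2, abbabbcabcaabb, Z) ⊢ (s2, bbabbcabcaabb, YZ) ⊢ (s1, babbcabcaabb, Z) ⊢ (s2, abbcabcaabb, Z) ⊢ (s2, bbcabcaabb, YZ) ⊢ (s1, bcabcaabb, Z) ⊢ (s2, cabcaabb, Z)
No transition for (s2, c, top Z); M blocks with input cabcaabb remaining.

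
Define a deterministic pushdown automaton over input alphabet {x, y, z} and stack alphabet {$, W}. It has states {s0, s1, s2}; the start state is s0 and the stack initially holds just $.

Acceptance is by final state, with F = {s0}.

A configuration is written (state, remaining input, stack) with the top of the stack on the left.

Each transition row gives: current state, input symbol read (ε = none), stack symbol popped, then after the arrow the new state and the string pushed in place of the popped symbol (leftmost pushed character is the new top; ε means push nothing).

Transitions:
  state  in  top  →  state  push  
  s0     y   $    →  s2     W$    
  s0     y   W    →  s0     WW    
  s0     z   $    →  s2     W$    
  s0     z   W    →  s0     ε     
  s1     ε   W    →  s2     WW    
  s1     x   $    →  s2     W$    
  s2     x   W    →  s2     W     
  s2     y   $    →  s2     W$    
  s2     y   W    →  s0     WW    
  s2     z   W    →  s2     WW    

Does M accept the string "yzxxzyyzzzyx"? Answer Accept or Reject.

Reject

(s0, yzxxzyyzzzyx, $) ⊢ (s2, zxxzyyzzzyx, W$) ⊢ (s2, xxzyyzzzyx, WW$) ⊢ (s2, xzyyzzzyx, WW$) ⊢ (s2, zyyzzzyx, WW$) ⊢ (s2, yyzzzyx, WWW$) ⊢ (s0, yzzzyx, WWWW$) ⊢ (s0, zzzyx, WWWWW$) ⊢ (s0, zzyx, WWWW$) ⊢ (s0, zyx, WWW$) ⊢ (s0, yx, WW$) ⊢ (s0, x, WWW$)
No transition applies at (s0, x, WWW$); input not fully consumed.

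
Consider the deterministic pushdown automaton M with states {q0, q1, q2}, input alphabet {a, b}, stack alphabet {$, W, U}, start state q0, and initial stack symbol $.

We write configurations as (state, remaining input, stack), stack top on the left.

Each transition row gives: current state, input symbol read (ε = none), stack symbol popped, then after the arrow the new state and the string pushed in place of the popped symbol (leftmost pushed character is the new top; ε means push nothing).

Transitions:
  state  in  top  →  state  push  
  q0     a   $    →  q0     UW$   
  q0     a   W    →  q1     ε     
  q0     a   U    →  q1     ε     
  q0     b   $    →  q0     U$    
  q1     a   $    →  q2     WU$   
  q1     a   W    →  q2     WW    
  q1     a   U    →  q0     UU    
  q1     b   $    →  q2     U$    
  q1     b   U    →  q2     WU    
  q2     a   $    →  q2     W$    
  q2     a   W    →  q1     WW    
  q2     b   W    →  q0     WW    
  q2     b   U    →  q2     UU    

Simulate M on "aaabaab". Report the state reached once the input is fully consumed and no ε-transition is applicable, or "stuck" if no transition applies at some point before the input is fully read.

q0

(q0, aaabaab, $)
  read a, top $: go to q0, push UW$ → (q0, aabaab, UW$)
  read a, top U: go to q1, push ε → (q1, abaab, W$)
  read a, top W: go to q2, push WW → (q2, baab, WW$)
  read b, top W: go to q0, push WW → (q0, aab, WWW$)
  read a, top W: go to q1, push ε → (q1, ab, WW$)
  read a, top W: go to q2, push WW → (q2, b, WWW$)
  read b, top W: go to q0, push WW → (q0, ε, WWWW$)
All input consumed; M is in state q0.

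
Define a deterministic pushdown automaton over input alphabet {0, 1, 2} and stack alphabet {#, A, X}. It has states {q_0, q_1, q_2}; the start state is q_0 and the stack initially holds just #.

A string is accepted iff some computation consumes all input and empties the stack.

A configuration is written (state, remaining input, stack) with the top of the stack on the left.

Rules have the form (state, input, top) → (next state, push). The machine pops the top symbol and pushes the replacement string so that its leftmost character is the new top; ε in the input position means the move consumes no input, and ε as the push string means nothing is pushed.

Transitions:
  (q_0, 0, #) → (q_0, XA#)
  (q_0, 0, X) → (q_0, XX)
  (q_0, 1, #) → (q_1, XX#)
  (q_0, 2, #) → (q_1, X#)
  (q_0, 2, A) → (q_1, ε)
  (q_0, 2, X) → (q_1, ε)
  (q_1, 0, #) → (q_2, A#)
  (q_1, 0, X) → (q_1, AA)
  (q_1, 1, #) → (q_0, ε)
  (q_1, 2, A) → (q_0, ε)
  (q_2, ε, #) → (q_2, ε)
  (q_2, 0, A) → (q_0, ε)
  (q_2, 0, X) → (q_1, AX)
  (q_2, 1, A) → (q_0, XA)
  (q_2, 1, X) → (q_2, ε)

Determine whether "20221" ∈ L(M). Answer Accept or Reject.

(q_0, 20221, #)
  read 2, top #: go to q_1, push X# → (q_1, 0221, X#)
  read 0, top X: go to q_1, push AA → (q_1, 221, AA#)
  read 2, top A: go to q_0, push ε → (q_0, 21, A#)
  read 2, top A: go to q_1, push ε → (q_1, 1, #)
  read 1, top #: go to q_0, push ε → (q_0, ε, ε)
All input consumed and the stack is empty.

Accept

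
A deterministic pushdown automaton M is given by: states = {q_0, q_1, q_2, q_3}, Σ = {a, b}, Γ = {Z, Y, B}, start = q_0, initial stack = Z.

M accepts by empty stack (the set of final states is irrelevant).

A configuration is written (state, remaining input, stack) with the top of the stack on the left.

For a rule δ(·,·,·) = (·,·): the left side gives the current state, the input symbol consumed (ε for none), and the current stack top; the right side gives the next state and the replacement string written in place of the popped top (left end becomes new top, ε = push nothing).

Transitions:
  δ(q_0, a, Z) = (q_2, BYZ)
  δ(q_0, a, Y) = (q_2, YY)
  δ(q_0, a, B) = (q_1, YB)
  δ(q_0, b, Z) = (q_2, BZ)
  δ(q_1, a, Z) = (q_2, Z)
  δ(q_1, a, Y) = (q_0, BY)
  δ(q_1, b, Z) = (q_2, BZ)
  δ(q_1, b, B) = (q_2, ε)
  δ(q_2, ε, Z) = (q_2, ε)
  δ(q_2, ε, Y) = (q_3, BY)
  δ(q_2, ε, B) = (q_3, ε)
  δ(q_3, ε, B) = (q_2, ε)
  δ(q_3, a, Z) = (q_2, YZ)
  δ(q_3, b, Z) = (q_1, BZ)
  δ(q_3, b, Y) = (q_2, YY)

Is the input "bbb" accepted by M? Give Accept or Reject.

(q_0, bbb, Z)
  read b, top Z: go to q_2, push BZ → (q_2, bb, BZ)
  ε-move, top B: go to q_3, push ε → (q_3, bb, Z)
  read b, top Z: go to q_1, push BZ → (q_1, b, BZ)
  read b, top B: go to q_2, push ε → (q_2, ε, Z)
  ε-move, top Z: go to q_2, push ε → (q_2, ε, ε)
All input consumed and the stack is empty.

Accept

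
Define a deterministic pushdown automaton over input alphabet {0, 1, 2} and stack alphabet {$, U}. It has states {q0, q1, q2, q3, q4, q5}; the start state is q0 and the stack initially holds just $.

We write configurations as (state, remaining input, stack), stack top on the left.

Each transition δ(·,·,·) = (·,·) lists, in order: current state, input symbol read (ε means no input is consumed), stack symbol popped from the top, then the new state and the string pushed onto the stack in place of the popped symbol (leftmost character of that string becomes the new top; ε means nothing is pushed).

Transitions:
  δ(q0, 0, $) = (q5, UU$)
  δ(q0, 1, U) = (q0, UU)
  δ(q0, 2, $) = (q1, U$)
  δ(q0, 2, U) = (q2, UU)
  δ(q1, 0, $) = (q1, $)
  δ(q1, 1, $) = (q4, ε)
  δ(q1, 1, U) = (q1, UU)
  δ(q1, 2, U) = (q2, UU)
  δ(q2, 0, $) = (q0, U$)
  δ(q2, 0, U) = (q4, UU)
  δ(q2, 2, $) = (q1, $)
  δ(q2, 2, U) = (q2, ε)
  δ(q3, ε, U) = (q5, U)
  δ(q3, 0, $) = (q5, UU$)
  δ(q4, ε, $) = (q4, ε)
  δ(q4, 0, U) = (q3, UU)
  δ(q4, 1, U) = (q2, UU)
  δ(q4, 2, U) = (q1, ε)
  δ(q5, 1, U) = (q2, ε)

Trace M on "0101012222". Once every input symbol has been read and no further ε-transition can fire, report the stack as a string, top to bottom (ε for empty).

(q0, 0101012222, $) ⊢ (q5, 101012222, UU$) ⊢ (q2, 01012222, U$) ⊢ (q4, 1012222, UU$) ⊢ (q2, 012222, UUU$) ⊢ (q4, 12222, UUUU$) ⊢ (q2, 2222, UUUUU$) ⊢ (q2, 222, UUUU$) ⊢ (q2, 22, UUU$) ⊢ (q2, 2, UU$) ⊢ (q2, ε, U$)
All input consumed in state q2 with stack U$.

U$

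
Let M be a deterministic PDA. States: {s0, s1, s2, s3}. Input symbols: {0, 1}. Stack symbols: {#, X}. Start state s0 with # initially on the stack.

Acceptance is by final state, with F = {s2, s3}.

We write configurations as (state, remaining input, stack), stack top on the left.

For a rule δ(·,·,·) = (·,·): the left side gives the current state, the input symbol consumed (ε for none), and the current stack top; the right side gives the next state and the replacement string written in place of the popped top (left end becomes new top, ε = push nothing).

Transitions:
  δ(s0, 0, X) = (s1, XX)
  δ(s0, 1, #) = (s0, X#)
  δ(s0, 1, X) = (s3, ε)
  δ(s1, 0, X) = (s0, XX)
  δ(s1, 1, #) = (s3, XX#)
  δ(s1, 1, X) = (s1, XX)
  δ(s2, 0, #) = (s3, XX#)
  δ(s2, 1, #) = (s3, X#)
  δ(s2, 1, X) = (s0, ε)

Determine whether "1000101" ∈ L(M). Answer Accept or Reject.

(s0, 1000101, #)
  read 1, top #: go to s0, push X# → (s0, 000101, X#)
  read 0, top X: go to s1, push XX → (s1, 00101, XX#)
  read 0, top X: go to s0, push XX → (s0, 0101, XXX#)
  read 0, top X: go to s1, push XX → (s1, 101, XXXX#)
  read 1, top X: go to s1, push XX → (s1, 01, XXXXX#)
  read 0, top X: go to s0, push XX → (s0, 1, XXXXXX#)
  read 1, top X: go to s3, push ε → (s3, ε, XXXXX#)
All input consumed; state s3 ∈ F.

Accept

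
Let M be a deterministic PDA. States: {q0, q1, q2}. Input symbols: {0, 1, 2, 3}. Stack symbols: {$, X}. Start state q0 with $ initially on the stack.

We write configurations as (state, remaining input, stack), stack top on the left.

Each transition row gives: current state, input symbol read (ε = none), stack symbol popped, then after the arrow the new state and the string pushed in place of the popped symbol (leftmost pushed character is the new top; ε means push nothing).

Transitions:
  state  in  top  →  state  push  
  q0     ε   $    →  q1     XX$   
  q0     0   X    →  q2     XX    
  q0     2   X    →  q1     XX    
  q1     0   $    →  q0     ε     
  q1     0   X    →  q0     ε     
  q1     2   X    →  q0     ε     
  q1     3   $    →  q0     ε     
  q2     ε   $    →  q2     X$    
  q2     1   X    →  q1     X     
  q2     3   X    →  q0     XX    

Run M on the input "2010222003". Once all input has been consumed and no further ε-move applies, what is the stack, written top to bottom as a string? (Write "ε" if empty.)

(q0, 2010222003, $) ⊢ (q1, 2010222003, XX$) ⊢ (q0, 010222003, X$) ⊢ (q2, 10222003, XX$) ⊢ (q1, 0222003, XX$) ⊢ (q0, 222003, X$) ⊢ (q1, 22003, XX$) ⊢ (q0, 2003, X$) ⊢ (q1, 003, XX$) ⊢ (q0, 03, X$) ⊢ (q2, 3, XX$) ⊢ (q0, ε, XXX$)
All input consumed in state q0 with stack XXX$.

XXX$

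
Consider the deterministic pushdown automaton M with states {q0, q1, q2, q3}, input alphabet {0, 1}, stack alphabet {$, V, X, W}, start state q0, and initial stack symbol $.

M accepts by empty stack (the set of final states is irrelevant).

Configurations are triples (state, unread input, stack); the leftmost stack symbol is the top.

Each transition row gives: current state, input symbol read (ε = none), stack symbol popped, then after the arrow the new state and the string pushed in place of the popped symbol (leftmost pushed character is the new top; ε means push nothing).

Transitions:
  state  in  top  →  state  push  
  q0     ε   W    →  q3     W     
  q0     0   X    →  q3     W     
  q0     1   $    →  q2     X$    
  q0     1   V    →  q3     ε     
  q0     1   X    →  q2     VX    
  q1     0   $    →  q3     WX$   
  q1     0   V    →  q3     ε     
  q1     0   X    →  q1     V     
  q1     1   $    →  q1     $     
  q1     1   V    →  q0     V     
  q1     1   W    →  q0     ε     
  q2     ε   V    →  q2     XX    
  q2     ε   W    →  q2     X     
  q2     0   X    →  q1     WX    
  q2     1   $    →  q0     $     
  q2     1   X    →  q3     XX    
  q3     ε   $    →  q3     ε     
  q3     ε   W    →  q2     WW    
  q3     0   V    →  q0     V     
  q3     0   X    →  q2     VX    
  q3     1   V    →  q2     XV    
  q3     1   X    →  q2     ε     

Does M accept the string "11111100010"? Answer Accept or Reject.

(q0, 11111100010, $) ⊢ (q2, 1111100010, X$) ⊢ (q3, 111100010, XX$) ⊢ (q2, 11100010, X$) ⊢ (q3, 1100010, XX$) ⊢ (q2, 100010, X$) ⊢ (q3, 00010, XX$) ⊢ (q2, 0010, VXX$) ⊢ (q2, 0010, XXXX$) ⊢ (q1, 010, WXXXX$)
No transition applies at (q1, 010, WXXXX$); input not fully consumed.

Reject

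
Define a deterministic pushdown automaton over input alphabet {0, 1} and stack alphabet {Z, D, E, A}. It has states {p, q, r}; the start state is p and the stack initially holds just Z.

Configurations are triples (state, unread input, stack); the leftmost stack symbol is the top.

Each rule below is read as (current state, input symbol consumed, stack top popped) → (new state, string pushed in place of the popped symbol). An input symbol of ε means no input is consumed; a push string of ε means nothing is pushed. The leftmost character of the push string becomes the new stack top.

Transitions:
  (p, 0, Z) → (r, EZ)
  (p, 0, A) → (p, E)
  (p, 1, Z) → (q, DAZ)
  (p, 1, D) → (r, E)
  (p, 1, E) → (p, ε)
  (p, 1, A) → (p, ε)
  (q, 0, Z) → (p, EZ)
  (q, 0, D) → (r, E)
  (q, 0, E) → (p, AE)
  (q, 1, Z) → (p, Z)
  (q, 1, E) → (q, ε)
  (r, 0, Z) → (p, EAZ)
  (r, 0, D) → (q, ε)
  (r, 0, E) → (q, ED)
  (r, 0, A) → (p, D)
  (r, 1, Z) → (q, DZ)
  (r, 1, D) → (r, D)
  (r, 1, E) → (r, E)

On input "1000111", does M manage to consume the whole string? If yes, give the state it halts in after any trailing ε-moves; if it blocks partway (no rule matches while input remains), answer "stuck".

(p, 1000111, Z)
  read 1, top Z: go to q, push DAZ → (q, 000111, DAZ)
  read 0, top D: go to r, push E → (r, 00111, EAZ)
  read 0, top E: go to q, push ED → (q, 0111, EDAZ)
  read 0, top E: go to p, push AE → (p, 111, AEDAZ)
  read 1, top A: go to p, push ε → (p, 11, EDAZ)
  read 1, top E: go to p, push ε → (p, 1, DAZ)
  read 1, top D: go to r, push E → (r, ε, EAZ)
All input consumed; M is in state r.

r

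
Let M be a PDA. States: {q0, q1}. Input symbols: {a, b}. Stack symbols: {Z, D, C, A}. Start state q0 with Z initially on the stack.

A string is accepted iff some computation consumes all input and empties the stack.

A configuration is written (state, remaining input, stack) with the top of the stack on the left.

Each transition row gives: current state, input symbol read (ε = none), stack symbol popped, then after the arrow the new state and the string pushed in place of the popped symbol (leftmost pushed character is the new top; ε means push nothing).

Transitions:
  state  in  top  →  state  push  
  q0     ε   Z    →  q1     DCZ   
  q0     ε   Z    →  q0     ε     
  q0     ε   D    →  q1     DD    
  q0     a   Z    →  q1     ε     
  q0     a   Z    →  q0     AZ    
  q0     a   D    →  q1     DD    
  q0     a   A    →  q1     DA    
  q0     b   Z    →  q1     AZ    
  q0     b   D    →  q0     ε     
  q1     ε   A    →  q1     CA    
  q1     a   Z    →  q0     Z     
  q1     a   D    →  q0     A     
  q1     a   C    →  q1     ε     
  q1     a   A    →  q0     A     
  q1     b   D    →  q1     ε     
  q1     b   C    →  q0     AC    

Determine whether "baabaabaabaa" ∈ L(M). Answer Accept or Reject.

One accepting computation: (q0, baabaabaabaa, Z) ⊢ (q1, baabaabaabaa, DCZ) ⊢ (q1, aabaabaabaa, CZ) ⊢ (q1, abaabaabaa, Z) ⊢ (q0, baabaabaa, Z) ⊢ (q1, baabaabaa, DCZ) ⊢ (q1, aabaabaa, CZ) ⊢ (q1, abaabaa, Z) ⊢ (q0, baabaa, Z) ⊢ (q1, baabaa, DCZ) ⊢ (q1, aabaa, CZ) ⊢ (q1, abaa, Z) ⊢ (q0, baa, Z) ⊢ (q1, baa, DCZ) ⊢ (q1, aa, CZ) ⊢ (q1, a, Z) ⊢ (q0, ε, Z) ⊢ (q0, ε, ε)
All input consumed and the stack is empty.

Accept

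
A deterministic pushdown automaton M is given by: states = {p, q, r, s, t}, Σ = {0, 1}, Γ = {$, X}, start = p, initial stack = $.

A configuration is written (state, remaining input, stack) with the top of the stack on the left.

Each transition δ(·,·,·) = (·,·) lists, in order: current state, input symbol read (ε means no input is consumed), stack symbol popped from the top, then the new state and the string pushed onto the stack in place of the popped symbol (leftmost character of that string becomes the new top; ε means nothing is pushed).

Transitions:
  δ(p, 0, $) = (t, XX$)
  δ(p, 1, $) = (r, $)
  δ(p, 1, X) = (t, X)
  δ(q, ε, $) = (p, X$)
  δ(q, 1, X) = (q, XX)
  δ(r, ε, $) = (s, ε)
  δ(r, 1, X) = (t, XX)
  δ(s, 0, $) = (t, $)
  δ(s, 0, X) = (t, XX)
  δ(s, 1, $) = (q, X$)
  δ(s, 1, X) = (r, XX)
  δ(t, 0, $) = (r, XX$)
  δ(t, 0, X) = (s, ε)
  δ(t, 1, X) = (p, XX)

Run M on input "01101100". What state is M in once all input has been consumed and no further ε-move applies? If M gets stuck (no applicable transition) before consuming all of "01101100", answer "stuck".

t

(p, 01101100, $)
  read 0, top $: go to t, push XX$ → (t, 1101100, XX$)
  read 1, top X: go to p, push XX → (p, 101100, XXX$)
  read 1, top X: go to t, push X → (t, 01100, XXX$)
  read 0, top X: go to s, push ε → (s, 1100, XX$)
  read 1, top X: go to r, push XX → (r, 100, XXX$)
  read 1, top X: go to t, push XX → (t, 00, XXXX$)
  read 0, top X: go to s, push ε → (s, 0, XXX$)
  read 0, top X: go to t, push XX → (t, ε, XXXX$)
All input consumed; M is in state t.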